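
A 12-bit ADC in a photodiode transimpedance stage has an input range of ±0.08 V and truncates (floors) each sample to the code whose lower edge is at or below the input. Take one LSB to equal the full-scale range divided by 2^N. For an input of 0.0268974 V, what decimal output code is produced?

Range = 0.08 − (-0.08) = 0.16 V. LSB = 0.16 V / 2^12 ≈ 39.06 µV.
code = ⌊(V_in − V_min)/LSB⌋ = ⌊(V_in − V_min) × 2^12 / range⌋
     = ⌊(0.0268974 − (-0.08)) × 4096 / 0.16⌋ = ⌊0.1068974 × 4096/0.16⌋
     = ⌊2736.573⌋ = 2736.

2736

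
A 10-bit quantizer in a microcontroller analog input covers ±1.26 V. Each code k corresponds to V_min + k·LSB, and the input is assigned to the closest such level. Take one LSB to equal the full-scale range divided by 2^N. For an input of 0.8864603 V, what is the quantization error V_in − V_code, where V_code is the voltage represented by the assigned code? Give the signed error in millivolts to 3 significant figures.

Full-scale range = 1.26 V − (-1.26 V) = 2.52 V. LSB = 2.52 V / 2^10 ≈ 2.461 mV.
Position in LSBs: (0.8864603 − (-1.26)) × 1024/2.52 = 872.2124; rounding gives k = 872.
Reconstructed level: -1.26 + 872 × 2.52/1024 V = 0.8859375000 V.
V_in − V_code = 0.8864603 − (0.8859375000) = +0.523 mV.

+0.523 mV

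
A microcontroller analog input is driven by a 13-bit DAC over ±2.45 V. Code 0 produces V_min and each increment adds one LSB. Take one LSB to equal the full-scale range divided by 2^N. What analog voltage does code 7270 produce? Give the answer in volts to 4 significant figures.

1.899 V

The full-scale span is 2.45 − (-2.45) = 4.9 V. LSB = 4.9 V / 2^13.
V_out = -2.45 + 7270 × (4.9/8192) V
      = -2.45 + 4.34851 = 1.89851 V.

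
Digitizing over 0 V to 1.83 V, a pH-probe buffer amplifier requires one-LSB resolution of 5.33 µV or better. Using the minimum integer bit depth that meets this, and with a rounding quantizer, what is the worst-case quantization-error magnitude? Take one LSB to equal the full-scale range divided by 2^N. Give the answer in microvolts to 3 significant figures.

1.75 µV

Full-scale range = 1.83 V.
Required number of levels: 1.83/5.33 µV = 343340; smallest N with 2^N ≥ that is 19.
One LSB is 1.83 V / 524288 = 3.4904 µV.
Max error for round-to-nearest is LSB/2 = 1.75 µV.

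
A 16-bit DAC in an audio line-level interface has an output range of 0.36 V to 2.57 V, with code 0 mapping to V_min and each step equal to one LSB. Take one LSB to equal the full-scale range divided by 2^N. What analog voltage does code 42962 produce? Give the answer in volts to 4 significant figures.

1.809 V

The full-scale span is 2.57 − (0.36) = 2.21 V. LSB = 2.21 V / 2^16.
V_out = 0.36 + 42962 × (2.21/65536) V
      = 0.36 + 1.44876 = 1.80876 V.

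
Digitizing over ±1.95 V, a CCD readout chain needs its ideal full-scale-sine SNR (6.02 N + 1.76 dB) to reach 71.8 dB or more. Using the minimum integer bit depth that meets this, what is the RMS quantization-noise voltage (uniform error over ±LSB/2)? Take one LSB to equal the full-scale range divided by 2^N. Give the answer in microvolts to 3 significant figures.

Span: 1.95 V − (-1.95 V) = 3.9 V.
Required N = ⌈(71.8 − 1.76)/6.02⌉ = ⌈11.635⌉ = 12.
Step size = 3.9/4096 V = 0.95215 mV.
V_rms = LSB/√12 = 275 µV.

275 µV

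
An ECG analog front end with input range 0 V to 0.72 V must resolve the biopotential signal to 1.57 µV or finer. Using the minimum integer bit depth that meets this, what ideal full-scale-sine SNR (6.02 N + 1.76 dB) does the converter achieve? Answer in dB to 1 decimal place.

Full-scale range = 0.72 V.
Need 2^N ≥ 0.72 V / 1.57 µV = 458600 → N_min = 19.
Ideal SNR at N = 19: 6.02·19 + 1.76 = 116.1 dB.

116.1 dB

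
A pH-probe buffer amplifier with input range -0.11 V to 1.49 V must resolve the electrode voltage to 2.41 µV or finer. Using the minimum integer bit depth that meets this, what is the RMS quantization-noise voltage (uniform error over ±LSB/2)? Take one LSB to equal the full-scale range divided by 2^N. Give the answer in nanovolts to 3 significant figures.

440 nV

Full-scale range = 1.49 V − (-0.11 V) = 1.6 V.
1.6 V / 2.41 µV = 663900. Since 2^19 = 524288 and 2^20 = 1048576, N = 20.
LSB = 1.6 V / 2^20 = 1.5259 µV.
σ_q = LSB/√12 = 1.5259 µV/3.4641 = 440 nV.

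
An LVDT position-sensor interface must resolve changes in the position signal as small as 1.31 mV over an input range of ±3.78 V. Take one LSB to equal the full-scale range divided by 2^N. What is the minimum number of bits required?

Range = 3.78 − (-3.78) = 7.56 V.
Need 2^N ≥ 7.56 V / 1.31 mV = 5771 → N_min = 13.

13 bits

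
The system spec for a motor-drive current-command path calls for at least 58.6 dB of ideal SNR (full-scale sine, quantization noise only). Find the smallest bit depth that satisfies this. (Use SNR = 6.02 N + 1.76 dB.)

6.02 N + 1.76 ≥ 58.6 gives N ≥ 9.442, so the minimum integer is 10.

10 bits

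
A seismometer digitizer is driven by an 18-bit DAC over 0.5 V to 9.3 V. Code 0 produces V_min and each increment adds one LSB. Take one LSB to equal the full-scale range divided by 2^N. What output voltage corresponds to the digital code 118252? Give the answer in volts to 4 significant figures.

Range = 9.3 − (0.5) = 8.8 V. LSB = 8.8 V / 2^18.
Output = V_min + (118252/262144) × range = 0.5 + 0.451096 × 8.8 V
      = 0.5 V + 3.96964 V = 4.46964 V.

4.470 V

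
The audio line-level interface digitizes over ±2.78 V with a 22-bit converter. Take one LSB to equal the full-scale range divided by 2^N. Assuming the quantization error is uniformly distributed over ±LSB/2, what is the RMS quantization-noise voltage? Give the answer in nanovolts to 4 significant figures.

382.7 nV

Range = 2.78 − (-2.78) = 5.56 V.
One LSB is 5.56 V / 4194304 = 1.32561 µV.
RMS of a uniform error over width LSB is LSB/√12 = 382.7 nV.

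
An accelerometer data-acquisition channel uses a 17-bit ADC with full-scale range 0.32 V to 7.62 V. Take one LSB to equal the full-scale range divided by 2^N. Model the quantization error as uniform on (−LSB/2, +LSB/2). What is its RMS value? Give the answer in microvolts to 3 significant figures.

16.1 µV

Span: 7.62 V − (0.32 V) = 7.3 V.
LSB = 7.3 V / 2^17 = 55.695 µV.
V_rms = LSB/√12 = 55.695 µV / √12 = 16.1 µV.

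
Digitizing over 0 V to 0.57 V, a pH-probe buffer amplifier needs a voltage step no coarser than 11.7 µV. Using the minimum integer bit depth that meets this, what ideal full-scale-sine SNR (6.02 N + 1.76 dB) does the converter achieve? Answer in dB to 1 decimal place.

98.1 dB

Full-scale range = 0.57 V.
0.57 V / 11.7 µV = 48720. Since 2^15 = 32768 and 2^16 = 65536, N = 16.
Ideal SNR at N = 16: 6.02·16 + 1.76 = 98.1 dB.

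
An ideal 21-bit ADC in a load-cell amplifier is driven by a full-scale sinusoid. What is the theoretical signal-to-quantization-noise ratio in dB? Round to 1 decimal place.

128.2 dB

Ideal quantization SNR: 6.02 × 21 + 1.76 dB = 128.2 dB.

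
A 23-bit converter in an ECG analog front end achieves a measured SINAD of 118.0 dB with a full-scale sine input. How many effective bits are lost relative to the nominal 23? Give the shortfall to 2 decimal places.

ENOB = (SINAD − 1.76)/6.02 = (118.0 − 1.76)/6.02 = 19.3090 bits.
Shortfall = 23 − 19.3090 = 3.6910 bits.

3.69 bits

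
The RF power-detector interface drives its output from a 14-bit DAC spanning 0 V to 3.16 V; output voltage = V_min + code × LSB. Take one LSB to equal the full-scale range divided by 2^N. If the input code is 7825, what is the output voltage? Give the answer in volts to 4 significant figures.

Range is 3.16 V. LSB = 3.16 V / 2^14.
V_out = 0 + 7825 × (3.16/16384) V
      = 0 V + 1.50922 V = 1.50922 V.

1.509 V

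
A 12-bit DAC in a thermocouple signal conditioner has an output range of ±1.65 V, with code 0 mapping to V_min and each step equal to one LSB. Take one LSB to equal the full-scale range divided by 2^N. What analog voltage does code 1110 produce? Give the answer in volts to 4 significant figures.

Range = 1.65 − (-1.65) = 3.3 V. LSB = 3.3 V / 2^12.
V_out = V_min + code × LSB = -1.65 V + 1110 × 3.3 V / 4096
      = -1.65 + 0.894287 = -0.755713 V.

-0.7557 V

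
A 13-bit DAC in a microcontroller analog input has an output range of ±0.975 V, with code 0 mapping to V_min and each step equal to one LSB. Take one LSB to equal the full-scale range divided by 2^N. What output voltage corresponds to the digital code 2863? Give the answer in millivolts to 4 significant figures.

The full-scale span is 0.975 − (-0.975) = 1.95 V. LSB = 1.95 V / 2^13.
V_out = V_min + code × LSB = -0.975 V + 2863 × 1.95 V / 8192
      = -0.975 + 0.681500 = -0.293500 V.

-293.5 mV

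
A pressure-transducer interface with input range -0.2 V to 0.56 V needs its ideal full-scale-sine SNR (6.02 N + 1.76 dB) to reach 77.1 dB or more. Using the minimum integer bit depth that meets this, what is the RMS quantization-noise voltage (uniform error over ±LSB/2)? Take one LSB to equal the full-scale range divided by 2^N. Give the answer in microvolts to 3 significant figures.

26.8 µV

The full-scale span is 0.56 − (-0.2) = 0.76 V.
N ≥ (77.1 − 1.76)/6.02 = 12.515 → N_min = 13.
LSB = 0.76 V / 2^13 = 92.773 µV.
V_rms = LSB/√12 = 26.8 µV.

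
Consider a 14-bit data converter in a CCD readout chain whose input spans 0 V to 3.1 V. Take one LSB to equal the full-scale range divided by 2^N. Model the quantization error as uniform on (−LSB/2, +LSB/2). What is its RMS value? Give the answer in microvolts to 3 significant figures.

54.6 µV

V_FS = 3.1 V.
Step size = 3.1/16384 V = 189.21 µV.
RMS of a uniform error over width LSB is LSB/√12 = 54.6 µV.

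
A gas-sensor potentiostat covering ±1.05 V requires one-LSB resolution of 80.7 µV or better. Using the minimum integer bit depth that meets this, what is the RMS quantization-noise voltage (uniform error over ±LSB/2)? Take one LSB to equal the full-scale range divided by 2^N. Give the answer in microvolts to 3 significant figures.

Span: 1.05 V − (-1.05 V) = 2.1 V.
Required number of levels: 2.1/80.7 µV = 26022; smallest N with 2^N ≥ that is 15.
One LSB is 2.1 V / 32768 = 64.087 µV.
RMS noise = LSB/√12 = 18.5 µV.

18.5 µV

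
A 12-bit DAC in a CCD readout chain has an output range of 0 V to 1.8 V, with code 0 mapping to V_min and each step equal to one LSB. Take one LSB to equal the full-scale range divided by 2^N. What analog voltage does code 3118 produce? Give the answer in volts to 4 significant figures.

1.370 V

Full-scale range = 1.8 V. LSB = 1.8 V / 2^12.
V_out = V_min + code × LSB = 0 V + 3118 × 1.8 V / 4096
      = 0 + 1.37021 = 1.37021 V.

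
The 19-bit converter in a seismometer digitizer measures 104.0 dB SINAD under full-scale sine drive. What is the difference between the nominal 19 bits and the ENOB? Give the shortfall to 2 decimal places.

2.02 bits

ENOB = (SINAD − 1.76)/6.02 = (104.0 − 1.76)/6.02 = 16.9834 bits.
Shortfall = 19 − 16.9834 = 2.0166 bits.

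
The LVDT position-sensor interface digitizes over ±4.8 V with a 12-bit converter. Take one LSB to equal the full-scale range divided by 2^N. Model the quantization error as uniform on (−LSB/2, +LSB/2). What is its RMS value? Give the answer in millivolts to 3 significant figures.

Full-scale range = 4.8 V − (-4.8 V) = 9.6 V.
LSB = 9.6 V ÷ 2^12 = 9.6/4096 V = 2.3438 mV.
RMS of a uniform error over width LSB is LSB/√12 = 0.677 mV.

0.677 mV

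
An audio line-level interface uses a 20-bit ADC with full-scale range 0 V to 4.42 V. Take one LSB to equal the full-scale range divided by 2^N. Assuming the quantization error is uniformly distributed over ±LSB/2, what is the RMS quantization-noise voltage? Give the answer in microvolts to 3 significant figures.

1.22 µV

V_FS = 4.42 V.
LSB = 4.42 V / 2^20 = 4.2152 µV.
σ_q = LSB/√12 = 4.2152 µV/3.4641 = 1.22 µV.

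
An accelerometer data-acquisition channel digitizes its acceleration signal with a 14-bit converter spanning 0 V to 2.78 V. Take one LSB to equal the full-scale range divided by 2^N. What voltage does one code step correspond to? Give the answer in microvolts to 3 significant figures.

Span = 2.78 V.
There are 2^14 = 16384 steps.
One LSB is 2.78 V / 16384 = 170 µV.

170 µV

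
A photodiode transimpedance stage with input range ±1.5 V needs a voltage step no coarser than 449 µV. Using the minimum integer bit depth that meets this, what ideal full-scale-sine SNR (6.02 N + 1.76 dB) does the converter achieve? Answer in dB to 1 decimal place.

80.0 dB

Range = 1.5 − (-1.5) = 3 V.
Required number of levels: 3/449 µV = 6681.5; smallest N with 2^N ≥ that is 13.
6.02(13) + 1.76 = 80.02 dB.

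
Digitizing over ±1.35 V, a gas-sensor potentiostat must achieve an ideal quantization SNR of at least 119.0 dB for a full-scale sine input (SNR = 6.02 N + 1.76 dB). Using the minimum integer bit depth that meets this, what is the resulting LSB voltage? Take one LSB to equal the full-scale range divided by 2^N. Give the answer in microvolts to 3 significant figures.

The full-scale span is 1.35 − (-1.35) = 2.7 V.
Solving 6.02 N ≥ 119.0 − 1.76: N ≥ 19.475. Round up → N = 20.
One LSB is 2.7 V / 1048576 = 2.57 µV.

2.57 µV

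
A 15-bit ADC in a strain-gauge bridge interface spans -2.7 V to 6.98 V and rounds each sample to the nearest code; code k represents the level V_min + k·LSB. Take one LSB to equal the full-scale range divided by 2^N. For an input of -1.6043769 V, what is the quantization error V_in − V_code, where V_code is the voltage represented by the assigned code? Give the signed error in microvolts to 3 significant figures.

−53.2 µV

The full-scale span is 6.98 − (-2.7) = 9.68 V. LSB = 9.68 V / 2^15 ≈ 295.4 µV.
Position in LSBs: (-1.6043769 − (-2.7)) × 32768/9.68 = 3708.8200; rounding gives k = 3709.
V_code = V_min + k × range/2^15 = -2.7 + 3709 × 9.68/32768 = -1.6043237305 V.
V_in − V_code = -1.6043769 − (-1.6043237305) = −53.2 µV.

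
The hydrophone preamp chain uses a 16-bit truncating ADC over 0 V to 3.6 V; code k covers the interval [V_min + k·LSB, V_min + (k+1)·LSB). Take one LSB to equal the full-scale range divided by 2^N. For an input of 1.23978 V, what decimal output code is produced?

Full-scale range = 3.6 V. LSB = 3.6 V / 2^16 ≈ 54.93 µV.
code = ⌊(V_in − V_min)/LSB⌋ = ⌊(V_in − V_min) × 2^16 / range⌋
     = ⌊(1.23978 − (0)) × 65536 / 3.6⌋ = ⌊1.23978 × 65536/3.6⌋
     = ⌊22569.506⌋ = 22569.

22569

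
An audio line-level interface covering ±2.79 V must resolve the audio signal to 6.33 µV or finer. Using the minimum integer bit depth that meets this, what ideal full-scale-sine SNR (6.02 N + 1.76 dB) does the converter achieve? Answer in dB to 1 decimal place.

122.2 dB

Full-scale range = 2.79 V − (-2.79 V) = 5.58 V.
Need 2^N ≥ 5.58 V / 6.33 µV = 881500 → N_min = 20.
6.02(20) + 1.76 = 122.16 dB.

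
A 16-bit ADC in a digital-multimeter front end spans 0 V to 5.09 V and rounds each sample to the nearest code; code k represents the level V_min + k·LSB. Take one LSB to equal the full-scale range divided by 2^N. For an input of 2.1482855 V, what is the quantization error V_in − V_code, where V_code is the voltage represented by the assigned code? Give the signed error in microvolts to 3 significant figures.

+9.74 µV

Range is 5.09 V. LSB = 5.09 V / 2^16 ≈ 77.67 µV.
(V_in − V_min)/LSB = (2.1482855 − (0)) × 65536/5.09 = 27660.1254 → nearest code k = 27660.
V_code = 0 + (27660/65536) × 5.09 = 2.1482757568 V.
e = 2.1482855 − (2.1482757568) = +9.74 µV.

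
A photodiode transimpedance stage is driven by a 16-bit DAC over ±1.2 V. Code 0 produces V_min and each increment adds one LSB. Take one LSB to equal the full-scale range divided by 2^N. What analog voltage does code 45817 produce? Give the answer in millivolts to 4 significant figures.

477.9 mV

Range = 1.2 − (-1.2) = 2.4 V. LSB = 2.4 V / 2^16.
Output = V_min + (45817/65536) × range = -1.2 + 0.699112 × 2.4 V
      = -1.2 + 1.67787 = 0.477869 V.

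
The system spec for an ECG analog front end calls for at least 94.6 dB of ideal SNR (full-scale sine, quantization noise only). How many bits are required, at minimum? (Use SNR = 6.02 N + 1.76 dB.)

16 bits

N ≥ (94.6 − 1.76)/6.02 = 15.422 → N_min = 16.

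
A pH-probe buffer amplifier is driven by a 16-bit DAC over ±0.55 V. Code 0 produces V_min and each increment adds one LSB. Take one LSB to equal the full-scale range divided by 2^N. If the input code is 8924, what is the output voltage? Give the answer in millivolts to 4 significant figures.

-400.2 mV

Range = 0.55 − (-0.55) = 1.1 V. LSB = 1.1 V / 2^16.
Output = V_min + (8924/65536) × range = -0.55 + 0.136169 × 1.1 V
      = -0.55 + 0.149786 = -0.400214 V.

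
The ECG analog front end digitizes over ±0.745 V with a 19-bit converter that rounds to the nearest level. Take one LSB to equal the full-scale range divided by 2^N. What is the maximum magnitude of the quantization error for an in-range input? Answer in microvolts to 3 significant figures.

1.42 µV

The full-scale span is 0.745 − (-0.745) = 1.49 V.
LSB = 1.49 V ÷ 2^19 = 1.49/524288 V = 2.8419 µV.
A rounding quantizer has |error| ≤ LSB/2 = 1.42 µV.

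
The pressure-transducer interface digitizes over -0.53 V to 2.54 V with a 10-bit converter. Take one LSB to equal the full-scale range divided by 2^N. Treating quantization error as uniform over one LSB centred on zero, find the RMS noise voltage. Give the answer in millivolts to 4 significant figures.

Span: 2.54 V − (-0.53 V) = 3.07 V.
LSB = 3.07 V / 2^10 = 2.99805 mV.
σ_q = LSB/√12 = 2.99805 mV/3.4641 = 0.8655 mV.

0.8655 mV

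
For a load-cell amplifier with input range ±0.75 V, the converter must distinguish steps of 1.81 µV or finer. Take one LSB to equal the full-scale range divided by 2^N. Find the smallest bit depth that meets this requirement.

20 bits

Full-scale range = 0.75 V − (-0.75 V) = 1.5 V.
Required number of levels: 1.5/1.81 µV = 828730; smallest N with 2^N ≥ that is 20.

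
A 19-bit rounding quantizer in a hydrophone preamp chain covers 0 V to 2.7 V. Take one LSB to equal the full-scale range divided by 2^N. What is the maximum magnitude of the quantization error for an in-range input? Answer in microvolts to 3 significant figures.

Range is 2.7 V.
LSB = 2.7 V ÷ 2^19 = 2.7/524288 V = 5.1498 µV.
A rounding quantizer has |error| ≤ LSB/2 = 2.57 µV.

2.57 µV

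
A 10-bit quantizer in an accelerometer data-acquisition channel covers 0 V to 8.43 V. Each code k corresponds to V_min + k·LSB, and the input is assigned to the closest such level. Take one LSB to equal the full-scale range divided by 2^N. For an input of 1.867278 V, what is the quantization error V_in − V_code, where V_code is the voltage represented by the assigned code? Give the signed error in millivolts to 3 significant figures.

−1.48 mV

V_FS = 8.43 V. LSB = 8.43 V / 2^10 ≈ 8.232 mV.
Position in LSBs: (1.867278 − (0)) × 1024/8.43 = 226.8200; rounding gives k = 227.
V_code = 0 + (227/1024) × 8.43 = 1.868759766 V.
V_in − V_code = 1.867278 − (1.868759766) = −1.48 mV.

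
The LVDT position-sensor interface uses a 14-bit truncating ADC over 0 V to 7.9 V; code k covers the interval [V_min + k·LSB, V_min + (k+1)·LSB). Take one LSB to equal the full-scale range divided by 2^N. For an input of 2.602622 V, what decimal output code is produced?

Span = 7.9 V. LSB = 7.9 V / 2^14 ≈ 482.2 µV.
(V_in − V_min) × 2^14/range = (2.602622 − (0)) × 16384/7.9 = 5397.640.
Floor → code = 5397.

5397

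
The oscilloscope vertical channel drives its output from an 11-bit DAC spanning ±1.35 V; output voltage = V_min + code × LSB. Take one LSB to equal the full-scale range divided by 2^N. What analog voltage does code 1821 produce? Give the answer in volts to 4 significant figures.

1.051 V

Full-scale range = 1.35 V − (-1.35 V) = 2.7 V. LSB = 2.7 V / 2^11.
V_out = -1.35 + 1821 × (2.7/2048) V
      = -1.35 V + 2.40073 V = 1.05073 V.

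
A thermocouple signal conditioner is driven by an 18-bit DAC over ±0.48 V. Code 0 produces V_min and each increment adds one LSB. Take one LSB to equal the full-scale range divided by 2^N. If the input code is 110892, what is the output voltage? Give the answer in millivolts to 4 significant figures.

Span: 0.48 V − (-0.48 V) = 0.96 V. LSB = 0.96 V / 2^18.
V_out = V_min + code × LSB = -0.48 V + 110892 × 0.96 V / 262144
      = -0.48 V + 0.406099 V = -0.0739014 V.

-73.90 mV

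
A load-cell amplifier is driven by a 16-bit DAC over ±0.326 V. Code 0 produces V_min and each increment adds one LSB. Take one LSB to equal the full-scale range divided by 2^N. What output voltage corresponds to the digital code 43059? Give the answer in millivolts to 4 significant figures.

The full-scale span is 0.326 − (-0.326) = 0.652 V. LSB = 0.652 V / 2^16.
V_out = -0.326 + 43059 × (0.652/65536) V
      = -0.326 + 0.428382 = 0.102382 V.

102.4 mV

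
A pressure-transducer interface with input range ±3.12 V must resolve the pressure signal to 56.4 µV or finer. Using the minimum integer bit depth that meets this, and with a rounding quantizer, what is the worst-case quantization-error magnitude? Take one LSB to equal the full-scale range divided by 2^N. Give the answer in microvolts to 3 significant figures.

23.8 µV

Full-scale range = 3.12 V − (-3.12 V) = 6.24 V.
6.24 V / 56.4 µV = 110600. Since 2^16 = 65536 and 2^17 = 131072, N = 17.
LSB = 6.24 V ÷ 2^17 = 6.24/131072 V = 47.607 µV.
|e|_max = LSB/2 = 23.8 µV.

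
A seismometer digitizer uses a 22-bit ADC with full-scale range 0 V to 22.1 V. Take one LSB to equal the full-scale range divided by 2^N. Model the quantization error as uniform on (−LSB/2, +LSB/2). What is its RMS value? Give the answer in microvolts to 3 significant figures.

Full-scale range = 22.1 V.
One LSB is 22.1 V / 4194304 = 5.2691 µV.
RMS of a uniform error over width LSB is LSB/√12 = 1.52 µV.

1.52 µV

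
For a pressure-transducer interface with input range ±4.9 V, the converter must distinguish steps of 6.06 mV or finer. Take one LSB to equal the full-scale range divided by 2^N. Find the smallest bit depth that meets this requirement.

11 bits

Range = 4.9 − (-4.9) = 9.8 V.
Levels needed ≥ 9.8/6.06 mV = 1617. 2^11 = 2048 suffices, so N_min = 11.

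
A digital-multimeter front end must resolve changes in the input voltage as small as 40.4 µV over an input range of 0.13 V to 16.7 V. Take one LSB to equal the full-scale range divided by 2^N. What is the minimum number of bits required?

Full-scale range = 16.7 V − (0.13 V) = 16.57 V.
Need 2^N ≥ 16.57 V / 40.4 µV = 410100 → N_min = 19.

19 bits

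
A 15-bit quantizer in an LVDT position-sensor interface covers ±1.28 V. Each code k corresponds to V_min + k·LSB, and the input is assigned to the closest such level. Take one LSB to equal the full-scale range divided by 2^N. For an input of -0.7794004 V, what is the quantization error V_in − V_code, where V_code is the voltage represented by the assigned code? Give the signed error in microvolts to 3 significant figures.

−25.4 µV

Span: 1.28 V − (-1.28 V) = 2.56 V. LSB = 2.56 V / 2^15 ≈ 78.13 µV.
(-0.7794004 − (-1.28)) / LSB = 0.5005996 × 32768/2.56 = 6407.6749. Nearest integer: k = 6408.
V_code = -1.28 + (6408/32768) × 2.56 = -0.77937500000 V.
Error = V_in − V_code = -0.7794004 − (-0.77937500000) = −25.4 µV.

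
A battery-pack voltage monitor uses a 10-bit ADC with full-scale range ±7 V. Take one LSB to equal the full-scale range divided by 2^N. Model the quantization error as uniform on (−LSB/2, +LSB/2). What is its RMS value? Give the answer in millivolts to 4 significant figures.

Span: 7 V − (-7 V) = 14 V.
Step size = 14/1024 V = 13.6719 mV.
RMS of a uniform error over width LSB is LSB/√12 = 3.947 mV.

3.947 mV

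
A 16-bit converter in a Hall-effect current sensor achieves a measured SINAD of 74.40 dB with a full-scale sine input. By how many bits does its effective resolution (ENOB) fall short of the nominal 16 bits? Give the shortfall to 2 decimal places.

3.93 bits

N_eff = (74.40 − 1.76)/6.02 = 12.0664 bits.
Lost resolution: 16 − 12.0664 = 3.9336 bits.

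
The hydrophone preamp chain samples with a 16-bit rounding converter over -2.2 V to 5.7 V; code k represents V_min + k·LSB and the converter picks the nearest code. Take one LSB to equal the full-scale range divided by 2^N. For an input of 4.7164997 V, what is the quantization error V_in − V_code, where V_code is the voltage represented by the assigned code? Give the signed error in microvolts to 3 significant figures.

+21.7 µV

Span: 5.7 V − (-2.2 V) = 7.9 V. LSB = 7.9 V / 2^16 ≈ 120.5 µV.
(V_in − V_min)/LSB = (4.7164997 − (-2.2)) × 65536/7.9 = 57377.1803 → nearest code k = 57377.
V_code = V_min + k × range/2^16 = -2.2 + 57377 × 7.9/65536 = 4.7164779663 V.
Error = V_in − V_code = 4.7164997 − (4.7164779663) = +21.7 µV.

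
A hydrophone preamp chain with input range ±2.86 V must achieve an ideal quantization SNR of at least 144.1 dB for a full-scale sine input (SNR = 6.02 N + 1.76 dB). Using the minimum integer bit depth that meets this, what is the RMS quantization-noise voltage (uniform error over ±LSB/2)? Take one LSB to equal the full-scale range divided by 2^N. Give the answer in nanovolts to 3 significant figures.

Span: 2.86 V − (-2.86 V) = 5.72 V.
6.02 N + 1.76 ≥ 144.1 gives N ≥ 23.645, so the minimum integer is 24.
LSB = 5.72 V / 2^24 = 340.94 nV.
σ_q = LSB/√12 = 340.94 nV/3.4641 = 98.4 nV.

98.4 nV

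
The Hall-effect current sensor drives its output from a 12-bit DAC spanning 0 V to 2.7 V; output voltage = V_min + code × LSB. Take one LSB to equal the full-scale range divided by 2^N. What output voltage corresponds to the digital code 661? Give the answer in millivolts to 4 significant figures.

Full-scale range = 2.7 V. LSB = 2.7 V / 2^12.
Output = V_min + (661/4096) × range = 0 + 0.161377 × 2.7 V
      = 0 V + 0.435718 V = 0.435718 V.

435.7 mV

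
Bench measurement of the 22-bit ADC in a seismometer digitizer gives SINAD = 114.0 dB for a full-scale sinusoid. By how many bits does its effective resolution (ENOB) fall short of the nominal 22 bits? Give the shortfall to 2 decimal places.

Effective bits = (114.0 − 1.76)/6.02 = 18.6445.
Lost resolution: 22 − 18.6445 = 3.3555 bits.

3.36 bits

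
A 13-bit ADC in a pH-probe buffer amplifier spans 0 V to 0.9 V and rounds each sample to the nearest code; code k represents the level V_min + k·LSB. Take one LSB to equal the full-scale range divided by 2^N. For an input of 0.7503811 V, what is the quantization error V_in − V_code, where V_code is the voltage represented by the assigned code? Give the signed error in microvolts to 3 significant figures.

+14.9 µV

Full-scale range = 0.9 V. LSB = 0.9 V / 2^13 ≈ 109.9 µV.
(V_in − V_min)/LSB = (0.7503811 − (0)) × 8192/0.9 = 6830.1355 → nearest code k = 6830.
V_code = V_min + k × range/2^13 = 0 + 6830 × 0.9/8192 = 0.7503662109 V.
Error = V_in − V_code = 0.7503811 − (0.7503662109) = +14.9 µV.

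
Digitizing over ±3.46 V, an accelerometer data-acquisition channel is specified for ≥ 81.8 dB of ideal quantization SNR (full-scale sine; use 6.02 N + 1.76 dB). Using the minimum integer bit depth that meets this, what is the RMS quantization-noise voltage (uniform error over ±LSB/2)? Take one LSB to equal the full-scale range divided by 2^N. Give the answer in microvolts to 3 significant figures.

122 µV

Span: 3.46 V − (-3.46 V) = 6.92 V.
Solving 6.02 N ≥ 81.8 − 1.76: N ≥ 13.296. Round up → N = 14.
LSB = 6.92 V ÷ 2^14 = 6.92/16384 V = 422.36 µV.
σ_q = LSB/√12 = 422.36 µV/3.4641 = 122 µV.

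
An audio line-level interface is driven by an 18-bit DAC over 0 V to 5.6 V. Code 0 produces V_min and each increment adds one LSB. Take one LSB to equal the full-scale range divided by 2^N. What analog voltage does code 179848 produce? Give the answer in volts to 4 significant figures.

3.842 V

Span = 5.6 V. LSB = 5.6 V / 2^18.
Output = V_min + (179848/262144) × range = 0 + 0.686066 × 5.6 V
      = 0 + 3.84197 = 3.84197 V.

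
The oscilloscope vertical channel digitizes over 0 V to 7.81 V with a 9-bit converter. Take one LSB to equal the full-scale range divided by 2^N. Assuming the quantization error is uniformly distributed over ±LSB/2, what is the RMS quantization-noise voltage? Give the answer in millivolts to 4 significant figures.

4.403 mV

Range is 7.81 V.
One LSB is 7.81 V / 512 = 15.2539 mV.
For a uniform distribution on [−LSB/2, +LSB/2], V_rms = LSB/√12 = 15.2539 mV/3.4641 = 4.403 mV.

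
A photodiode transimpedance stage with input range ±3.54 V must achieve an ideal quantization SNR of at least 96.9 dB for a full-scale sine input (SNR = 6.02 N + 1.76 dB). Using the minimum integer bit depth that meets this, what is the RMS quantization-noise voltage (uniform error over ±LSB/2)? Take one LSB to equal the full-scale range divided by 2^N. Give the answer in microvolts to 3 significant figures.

Full-scale range = 3.54 V − (-3.54 V) = 7.08 V.
N ≥ (96.9 − 1.76)/6.02 = 15.804 → N_min = 16.
LSB = 7.08 V / 2^16 = 108.03 µV.
RMS noise = LSB/√12 = 31.2 µV.

31.2 µV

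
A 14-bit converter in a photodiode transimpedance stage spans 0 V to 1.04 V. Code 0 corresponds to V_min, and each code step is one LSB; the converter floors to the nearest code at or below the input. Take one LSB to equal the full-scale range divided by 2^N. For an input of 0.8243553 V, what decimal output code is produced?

12986

Range is 1.04 V. LSB = 1.04 V / 2^14 ≈ 63.48 µV.
V_in − V_min = 0.8243553 − (0) = 0.8243553 V.
Divide by LSB: 0.8243553 × 16384/1.04 = 12986.7666.
Truncating gives code 12986.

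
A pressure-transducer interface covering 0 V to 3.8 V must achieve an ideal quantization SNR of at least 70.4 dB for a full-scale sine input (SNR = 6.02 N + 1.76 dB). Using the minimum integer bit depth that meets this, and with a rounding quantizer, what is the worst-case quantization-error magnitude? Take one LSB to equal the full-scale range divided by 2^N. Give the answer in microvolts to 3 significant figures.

Span = 3.8 V.
6.02 N + 1.76 ≥ 70.4 gives N ≥ 11.402, so the minimum integer is 12.
One LSB is 3.8 V / 4096 = 0.92773 mV.
|e|_max = LSB/2 = 464 µV.

464 µV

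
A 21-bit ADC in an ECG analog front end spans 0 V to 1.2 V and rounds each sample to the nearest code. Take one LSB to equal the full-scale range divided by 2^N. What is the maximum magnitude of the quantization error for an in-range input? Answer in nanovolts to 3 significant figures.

286 nV

Range is 1.2 V.
Step size = 1.2/2097152 V = 0.57220 µV.
A rounding quantizer has |error| ≤ LSB/2 = 286 nV.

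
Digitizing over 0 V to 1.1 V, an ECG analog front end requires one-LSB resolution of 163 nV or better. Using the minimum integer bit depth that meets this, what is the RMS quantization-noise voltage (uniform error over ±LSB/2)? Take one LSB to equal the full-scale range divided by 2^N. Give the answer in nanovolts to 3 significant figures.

37.9 nV

Full-scale range = 1.1 V.
1.1 V / 163 nV = 6.748e6. Since 2^22 = 4194304 and 2^23 = 8388608, N = 23.
One LSB is 1.1 V / 8388608 = 131.13 nV.
σ_q = LSB/√12 = 131.13 nV/3.4641 = 37.9 nV.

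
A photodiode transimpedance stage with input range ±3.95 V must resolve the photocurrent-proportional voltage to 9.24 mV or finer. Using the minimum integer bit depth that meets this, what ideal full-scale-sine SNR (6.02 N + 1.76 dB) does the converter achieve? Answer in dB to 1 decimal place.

Full-scale range = 3.95 V − (-3.95 V) = 7.9 V.
Need 2^N ≥ 7.9 V / 9.24 mV = 855.0 → N_min = 10.
6.02(10) + 1.76 = 61.96 dB.

62.0 dB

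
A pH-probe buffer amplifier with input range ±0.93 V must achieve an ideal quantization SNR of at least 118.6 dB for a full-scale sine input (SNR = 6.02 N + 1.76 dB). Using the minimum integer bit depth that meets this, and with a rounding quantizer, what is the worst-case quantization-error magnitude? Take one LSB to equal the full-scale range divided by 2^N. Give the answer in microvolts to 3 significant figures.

Span: 0.93 V − (-0.93 V) = 1.86 V.
Required N = ⌈(118.6 − 1.76)/6.02⌉ = ⌈19.409⌉ = 20.
LSB = 1.86 V / 2^20 = 1.7738 µV.
|e|_max = LSB/2 = 0.887 µV.

0.887 µV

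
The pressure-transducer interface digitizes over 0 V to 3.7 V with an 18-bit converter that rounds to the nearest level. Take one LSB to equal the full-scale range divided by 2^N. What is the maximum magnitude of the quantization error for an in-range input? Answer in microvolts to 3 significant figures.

7.06 µV

V_FS = 3.7 V.
LSB = 3.7 V ÷ 2^18 = 3.7/262144 V = 14.114 µV.
Worst-case error for round-to-nearest is half an LSB: 7.06 µV.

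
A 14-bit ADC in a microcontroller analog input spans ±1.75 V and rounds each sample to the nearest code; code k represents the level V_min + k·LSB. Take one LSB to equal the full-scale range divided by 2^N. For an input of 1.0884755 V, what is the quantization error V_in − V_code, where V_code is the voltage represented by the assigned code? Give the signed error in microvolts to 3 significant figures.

+66.1 µV

Full-scale range = 1.75 V − (-1.75 V) = 3.5 V. LSB = 3.5 V / 2^14 ≈ 213.6 µV.
Position in LSBs: (1.0884755 − (-1.75)) × 16384/3.5 = 13287.3093; rounding gives k = 13287.
V_code = V_min + k × range/2^14 = -1.75 + 13287 × 3.5/16384 = 1.0884094238 V.
e = 1.0884755 − (1.0884094238) = +66.1 µV.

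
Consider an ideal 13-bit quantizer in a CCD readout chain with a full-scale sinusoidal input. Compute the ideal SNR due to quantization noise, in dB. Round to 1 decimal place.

80.0 dB

6.02(13) + 1.76 = 78.26 + 1.76 = 80.02 dB.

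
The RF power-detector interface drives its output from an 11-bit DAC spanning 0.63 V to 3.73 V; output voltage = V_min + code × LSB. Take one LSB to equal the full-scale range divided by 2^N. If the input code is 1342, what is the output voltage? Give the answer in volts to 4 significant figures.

Range = 3.73 − (0.63) = 3.1 V. LSB = 3.1 V / 2^11.
Output = V_min + (1342/2048) × range = 0.63 + 0.655273 × 3.1 V
      = 0.63 V + 2.03135 V = 2.66135 V.

2.661 V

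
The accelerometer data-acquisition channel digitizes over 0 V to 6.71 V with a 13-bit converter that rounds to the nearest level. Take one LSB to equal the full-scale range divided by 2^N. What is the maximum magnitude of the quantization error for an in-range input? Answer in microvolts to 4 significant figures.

Range is 6.71 V.
One LSB is 6.71 V / 8192 = 0.819092 mV.
|e|_max = LSB/2 = 409.5 µV.

409.5 µV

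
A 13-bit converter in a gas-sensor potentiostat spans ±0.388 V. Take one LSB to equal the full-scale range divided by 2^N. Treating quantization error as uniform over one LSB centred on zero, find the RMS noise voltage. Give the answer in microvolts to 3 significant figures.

Range = 0.388 − (-0.388) = 0.776 V.
LSB = 0.776 V / 2^13 = 94.727 µV.
For a uniform distribution on [−LSB/2, +LSB/2], V_rms = LSB/√12 = 94.727 µV/3.4641 = 27.3 µV.

27.3 µV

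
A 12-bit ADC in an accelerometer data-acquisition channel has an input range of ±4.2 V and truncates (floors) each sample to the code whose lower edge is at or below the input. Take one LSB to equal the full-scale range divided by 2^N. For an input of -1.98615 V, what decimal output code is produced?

The full-scale span is 4.2 − (-4.2) = 8.4 V. LSB = 8.4 V / 2^12 ≈ 2.051 mV.
V_in − V_min = -1.98615 − (-4.2) = 2.21385 V.
Divide by LSB: 2.21385 × 4096/8.4 = 1079.5154.
Truncating gives code 1079.

1079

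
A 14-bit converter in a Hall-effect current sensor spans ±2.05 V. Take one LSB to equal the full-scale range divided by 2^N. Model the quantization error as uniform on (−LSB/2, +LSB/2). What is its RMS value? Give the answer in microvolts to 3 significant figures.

72.2 µV

The full-scale span is 2.05 − (-2.05) = 4.1 V.
Step size = 4.1/16384 V = 250.24 µV.
σ_q = LSB/√12 = 250.24 µV/3.4641 = 72.2 µV.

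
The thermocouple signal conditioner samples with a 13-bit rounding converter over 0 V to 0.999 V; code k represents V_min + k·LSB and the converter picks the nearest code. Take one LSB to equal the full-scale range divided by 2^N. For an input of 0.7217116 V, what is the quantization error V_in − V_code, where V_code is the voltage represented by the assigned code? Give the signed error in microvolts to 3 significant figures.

Full-scale range = 0.999 V. LSB = 0.999 V / 2^13 ≈ 121.9 µV.
(0.7217116 − (0)) / LSB = 0.7217116 × 8192/0.999 = 5918.1796. Nearest integer: k = 5918.
Reconstructed level: 0 + 5918 × 0.999/8192 V = 0.7216896973 V.
e = 0.7217116 − (0.7216896973) = +21.9 µV.

+21.9 µV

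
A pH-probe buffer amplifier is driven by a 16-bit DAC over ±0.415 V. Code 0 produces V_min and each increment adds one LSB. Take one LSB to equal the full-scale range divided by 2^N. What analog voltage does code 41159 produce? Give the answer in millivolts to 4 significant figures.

106.3 mV

The full-scale span is 0.415 − (-0.415) = 0.83 V. LSB = 0.83 V / 2^16.
V_out = -0.415 + 41159 × (0.83/65536) V
      = -0.415 V + 0.521270 V = 0.106270 V.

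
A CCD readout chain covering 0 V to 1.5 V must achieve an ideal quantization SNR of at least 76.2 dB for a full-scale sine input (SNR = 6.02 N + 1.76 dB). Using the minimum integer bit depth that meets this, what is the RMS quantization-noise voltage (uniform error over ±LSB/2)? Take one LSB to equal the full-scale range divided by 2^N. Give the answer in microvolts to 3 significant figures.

52.9 µV

V_FS = 1.5 V.
N ≥ (76.2 − 1.76)/6.02 = 12.365 → N_min = 13.
LSB = 1.5 V / 2^13 = 183.11 µV.
V_rms = LSB/√12 = 52.9 µV.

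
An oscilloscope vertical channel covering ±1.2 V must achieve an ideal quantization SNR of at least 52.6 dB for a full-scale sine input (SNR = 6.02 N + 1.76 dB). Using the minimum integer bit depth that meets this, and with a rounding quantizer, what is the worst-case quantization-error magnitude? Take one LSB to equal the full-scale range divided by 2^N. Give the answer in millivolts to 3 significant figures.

Full-scale range = 1.2 V − (-1.2 V) = 2.4 V.
Solving 6.02 N ≥ 52.6 − 1.76: N ≥ 8.445. Round up → N = 9.
LSB = 2.4 V / 2^9 = 4.6875 mV.
Max error for round-to-nearest is LSB/2 = 2.34 mV.

2.34 mV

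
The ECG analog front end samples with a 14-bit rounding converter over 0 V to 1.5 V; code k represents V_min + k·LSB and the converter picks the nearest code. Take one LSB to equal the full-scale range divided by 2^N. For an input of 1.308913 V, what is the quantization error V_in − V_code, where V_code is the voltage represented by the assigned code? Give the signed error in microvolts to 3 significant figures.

V_FS = 1.5 V. LSB = 1.5 V / 2^14 ≈ 91.55 µV.
(1.308913 − (0)) / LSB = 1.308913 × 16384/1.5 = 14296.8204. Nearest integer: k = 14297.
V_code = 0 + (14297/16384) × 1.5 = 1.3089294434 V.
e = 1.308913 − (1.3089294434) = −16.4 µV.

−16.4 µV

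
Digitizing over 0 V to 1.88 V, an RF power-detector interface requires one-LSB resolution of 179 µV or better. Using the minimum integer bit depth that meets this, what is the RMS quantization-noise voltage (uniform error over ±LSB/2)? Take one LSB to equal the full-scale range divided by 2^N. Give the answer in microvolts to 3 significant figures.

V_FS = 1.88 V.
Levels needed ≥ 1.88/179 µV = 10500. 2^14 = 16384 suffices, so N_min = 14.
Step size = 1.88/16384 V = 114.75 µV.
V_rms = LSB/√12 = 33.1 µV.

33.1 µV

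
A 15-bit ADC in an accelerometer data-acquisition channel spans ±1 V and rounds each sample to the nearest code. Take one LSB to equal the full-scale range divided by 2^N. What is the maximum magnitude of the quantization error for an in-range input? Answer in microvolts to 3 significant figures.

30.5 µV

The full-scale span is 1 − (-1) = 2 V.
Step size = 2/32768 V = 61.035 µV.
|e|_max = LSB/2 = 30.5 µV.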